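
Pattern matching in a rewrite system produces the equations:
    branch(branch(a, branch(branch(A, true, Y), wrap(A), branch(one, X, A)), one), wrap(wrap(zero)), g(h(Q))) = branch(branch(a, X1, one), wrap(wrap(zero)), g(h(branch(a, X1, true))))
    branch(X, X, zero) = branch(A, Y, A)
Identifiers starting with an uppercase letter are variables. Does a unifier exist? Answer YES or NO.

YES

Decompose branch/3: branch(a, branch(branch(A, true, Y), wrap(A), branch(one, X, A)), one) = branch(a, X1, one),  wrap(wrap(zero)) = wrap(wrap(zero)),  g(h(Q)) = g(h(branch(a, X1, true))).
Decompose branch/3: a = a,  branch(branch(A, true, Y), wrap(A), branch(one, X, A)) = X1,  one = one.
Delete trivial equation a = a.
Bind X1 := branch(branch(A, true, Y), wrap(A), branch(one, X, A)); substituting into the one remaining equation that mentions X1 gives: g(h(Q)) = g(h(branch(a, branch(branch(A, true, Y), wrap(A), branch(one, X, A)), true))).
Delete trivial equation one = one.
Delete trivial equation wrap(wrap(zero)) = wrap(wrap(zero)).
Decompose g/1: h(Q) = h(branch(a, branch(branch(A, true, Y), wrap(A), branch(one, X, A)), true)).
Decompose h/1: Q = branch(a, branch(branch(A, true, Y), wrap(A), branch(one, X, A)), true).
Bind Q := branch(a, branch(branch(A, true, Y), wrap(A), branch(one, X, A)), true); no other remaining equation mentions Q.
Decompose branch/3: X = A,  X = Y,  zero = A.
Bind X := A; substituting into the one remaining equation that mentions X gives: A = Y. Substituting into the earlier bindings gives X1 := branch(branch(A, true, Y), wrap(A), branch(one, A, A)), Q := branch(a, branch(branch(A, true, Y), wrap(A), branch(one, A, A)), true).
Bind A := Y; substituting into the remaining equation gives: zero = Y. Substituting into the earlier bindings gives X1 := branch(branch(Y, true, Y), wrap(Y), branch(one, Y, Y)), Q := branch(a, branch(branch(Y, true, Y), wrap(Y), branch(one, Y, Y)), true), X := Y.
Bind Y := zero. Substituting into the earlier bindings gives X1 := branch(branch(zero, true, zero), wrap(zero), branch(one, zero, zero)), Q := branch(a, branch(branch(zero, true, zero), wrap(zero), branch(one, zero, zero)), true), X := zero, A := zero.
No equations remain and no clash or occurs-check failure arose, so a unifier exists.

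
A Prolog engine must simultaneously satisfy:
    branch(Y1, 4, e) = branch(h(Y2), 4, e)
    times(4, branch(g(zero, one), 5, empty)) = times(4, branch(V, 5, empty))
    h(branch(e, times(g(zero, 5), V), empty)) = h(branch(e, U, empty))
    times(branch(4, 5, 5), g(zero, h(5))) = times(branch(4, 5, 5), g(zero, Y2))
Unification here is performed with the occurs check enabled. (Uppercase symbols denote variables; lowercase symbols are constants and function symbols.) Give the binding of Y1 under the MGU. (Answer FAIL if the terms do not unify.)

h(h(5))

Decompose branch/3: Y1 = h(Y2),  4 = 4,  e = e.
Bind Y1 := h(Y2); no other remaining equation mentions Y1.
Delete trivial equation 4 = 4.
Delete trivial equation e = e.
Decompose times/2: 4 = 4,  branch(g(zero, one), 5, empty) = branch(V, 5, empty).
Delete trivial equation 4 = 4.
Decompose branch/3: g(zero, one) = V,  5 = 5,  empty = empty.
Bind V := g(zero, one); substituting into the one remaining equation that mentions V gives: h(branch(e, times(g(zero, 5), g(zero, one)), empty)) = h(branch(e, U, empty)).
Delete trivial equation 5 = 5.
Delete trivial equation empty = empty.
Decompose h/1: branch(e, times(g(zero, 5), g(zero, one)), empty) = branch(e, U, empty).
Decompose branch/3: e = e,  times(g(zero, 5), g(zero, one)) = U,  empty = empty.
Delete trivial equation e = e.
Bind U := times(g(zero, 5), g(zero, one)); no other remaining equation mentions U.
Delete trivial equation empty = empty.
Decompose times/2: branch(4, 5, 5) = branch(4, 5, 5),  g(zero, h(5)) = g(zero, Y2).
Delete trivial equation branch(4, 5, 5) = branch(4, 5, 5).
Decompose g/2: zero = zero,  h(5) = Y2.
Delete trivial equation zero = zero.
Bind Y2 := h(5). Substituting into the earlier binding gives Y1 := h(h(5)).
MGU = { Y1 = h(h(5)), V = g(zero, one), U = times(g(zero, 5), g(zero, one)), Y2 = h(5) }, so Y1 = h(h(5)).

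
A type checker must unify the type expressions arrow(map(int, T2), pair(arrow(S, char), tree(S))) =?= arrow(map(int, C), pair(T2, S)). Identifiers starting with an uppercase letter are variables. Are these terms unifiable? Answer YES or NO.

Decompose arrow/2: map(int, T2) =?= map(int, C),  pair(arrow(S, char), tree(S)) =?= pair(T2, S).
Decompose map/2: int =?= int,  T2 =?= C.
Delete trivial equation int =?= int.
Bind T2 := C; substituting into the remaining equation gives: pair(arrow(S, char), tree(S)) =?= pair(C, S).
Decompose pair/2: arrow(S, char) =?= C,  tree(S) =?= S.
Bind C := arrow(S, char); no other remaining equation mentions C. Substituting into the earlier binding gives T2 := arrow(S, char).
Occurs check fails: S occurs in tree(S); the equation S =?= tree(S) has no finite solution.

NO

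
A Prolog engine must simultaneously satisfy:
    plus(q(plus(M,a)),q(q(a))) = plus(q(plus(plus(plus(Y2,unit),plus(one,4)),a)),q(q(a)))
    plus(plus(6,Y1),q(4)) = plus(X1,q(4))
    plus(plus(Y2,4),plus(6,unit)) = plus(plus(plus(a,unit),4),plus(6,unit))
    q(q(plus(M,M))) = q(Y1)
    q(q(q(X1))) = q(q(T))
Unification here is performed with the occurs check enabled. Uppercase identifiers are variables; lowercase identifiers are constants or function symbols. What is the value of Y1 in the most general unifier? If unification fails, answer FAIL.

Decompose plus/2: q(plus(M,a)) = q(plus(plus(plus(Y2,unit),plus(one,4)),a)),  q(q(a)) = q(q(a)).
Decompose q/1: plus(M,a) = plus(plus(plus(Y2,unit),plus(one,4)),a).
Decompose plus/2: M = plus(plus(Y2,unit),plus(one,4)),  a = a.
Bind M := plus(plus(Y2,unit),plus(one,4)); substituting into the one remaining equation that mentions M gives: q(q(plus(plus(plus(Y2,unit),plus(one,4)),plus(plus(Y2,unit),plus(one,4))))) = q(Y1).
Delete trivial equation a = a.
Delete trivial equation q(q(a)) = q(q(a)).
Decompose plus/2: plus(6,Y1) = X1,  q(4) = q(4).
Bind X1 := plus(6,Y1); substituting into the one remaining equation that mentions X1 gives: q(q(q(plus(6,Y1)))) = q(q(T)).
Delete trivial equation q(4) = q(4).
Decompose plus/2: plus(Y2,4) = plus(plus(a,unit),4),  plus(6,unit) = plus(6,unit).
Decompose plus/2: Y2 = plus(a,unit),  4 = 4.
Bind Y2 := plus(a,unit); substituting into the one remaining equation that mentions Y2 gives: q(q(plus(plus(plus(plus(a,unit),unit),plus(one,4)),plus(plus(plus(a,unit),unit),plus(one,4))))) = q(Y1). Substituting into the earlier binding gives M := plus(plus(plus(a,unit),unit),plus(one,4)).
Delete trivial equation 4 = 4.
Delete trivial equation plus(6,unit) = plus(6,unit).
Decompose q/1: q(plus(plus(plus(plus(a,unit),unit),plus(one,4)),plus(plus(plus(a,unit),unit),plus(one,4)))) = Y1.
Bind Y1 := q(plus(plus(plus(plus(a,unit),unit),plus(one,4)),plus(plus(plus(a,unit),unit),plus(one,4)))); substituting into the remaining equation gives: q(q(q(plus(6,q(plus(plus(plus(plus(a,unit),unit),plus(one,4)),plus(plus(plus(a,unit),unit),plus(one,4)))))))) = q(q(T)). Substituting into the earlier binding gives X1 := plus(6,q(plus(plus(plus(plus(a,unit),unit),plus(one,4)),plus(plus(plus(a,unit),unit),plus(one,4))))).
Decompose q/1: q(q(plus(6,q(plus(plus(plus(plus(a,unit),unit),plus(one,4)),plus(plus(plus(a,unit),unit),plus(one,4))))))) = q(T).
Decompose q/1: q(plus(6,q(plus(plus(plus(plus(a,unit),unit),plus(one,4)),plus(plus(plus(a,unit),unit),plus(one,4)))))) = T.
Bind T := q(plus(6,q(plus(plus(plus(plus(a,unit),unit),plus(one,4)),plus(plus(plus(a,unit),unit),plus(one,4)))))).
MGU = { M = plus(plus(plus(a,unit),unit),plus(one,4)), X1 = plus(6,q(plus(plus(plus(plus(a,unit),unit),plus(one,4)),plus(plus(plus(a,unit),unit),plus(one,4))))), Y2 = plus(a,unit), Y1 = q(plus(plus(plus(plus(a,unit),unit),plus(one,4)),plus(plus(plus(a,unit),unit),plus(one,4)))), T = q(plus(6,q(plus(plus(plus(plus(a,unit),unit),plus(one,4)),plus(plus(plus(a,unit),unit),plus(one,4)))))) }, so Y1 = q(plus(plus(plus(plus(a,unit),unit),plus(one,4)),plus(plus(plus(a,unit),unit),plus(one,4)))).

q(plus(plus(plus(plus(a,unit),unit),plus(one,4)),plus(plus(plus(a,unit),unit),plus(one,4))))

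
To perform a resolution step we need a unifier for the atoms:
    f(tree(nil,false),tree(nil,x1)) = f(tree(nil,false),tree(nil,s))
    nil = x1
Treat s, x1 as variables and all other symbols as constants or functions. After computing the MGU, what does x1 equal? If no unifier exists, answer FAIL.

nil

Decompose f/2: tree(nil,false) = tree(nil,false),  tree(nil,x1) = tree(nil,s).
Delete trivial equation tree(nil,false) = tree(nil,false).
Decompose tree/2: nil = nil,  x1 = s.
Delete trivial equation nil = nil.
Bind x1 := s; substituting into the remaining equation gives: nil = s.
Bind s := nil. Substituting into the earlier binding gives x1 := nil.
MGU = { x1 ↦ nil, s ↦ nil }, so x1 ↦ nil.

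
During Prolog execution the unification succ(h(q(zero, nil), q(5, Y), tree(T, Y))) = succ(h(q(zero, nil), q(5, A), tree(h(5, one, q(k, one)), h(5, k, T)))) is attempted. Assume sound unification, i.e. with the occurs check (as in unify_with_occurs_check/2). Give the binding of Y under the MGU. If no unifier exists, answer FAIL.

Decompose succ/1: h(q(zero, nil), q(5, Y), tree(T, Y)) = h(q(zero, nil), q(5, A), tree(h(5, one, q(k, one)), h(5, k, T))).
Decompose h/3: q(zero, nil) = q(zero, nil),  q(5, Y) = q(5, A),  tree(T, Y) = tree(h(5, one, q(k, one)), h(5, k, T)).
Delete trivial equation q(zero, nil) = q(zero, nil).
Decompose q/2: 5 = 5,  Y = A.
Delete trivial equation 5 = 5.
Bind Y := A; substituting into the remaining equation gives: tree(T, A) = tree(h(5, one, q(k, one)), h(5, k, T)).
Decompose tree/2: T = h(5, one, q(k, one)),  A = h(5, k, T).
Bind T := h(5, one, q(k, one)); substituting into the remaining equation gives: A = h(5, k, h(5, one, q(k, one))).
Bind A := h(5, k, h(5, one, q(k, one))). Substituting into the earlier binding gives Y := h(5, k, h(5, one, q(k, one))).
MGU = { Y ↦ h(5, k, h(5, one, q(k, one))), T ↦ h(5, one, q(k, one)), A ↦ h(5, k, h(5, one, q(k, one))) }, so Y ↦ h(5, k, h(5, one, q(k, one))).

h(5, k, h(5, one, q(k, one)))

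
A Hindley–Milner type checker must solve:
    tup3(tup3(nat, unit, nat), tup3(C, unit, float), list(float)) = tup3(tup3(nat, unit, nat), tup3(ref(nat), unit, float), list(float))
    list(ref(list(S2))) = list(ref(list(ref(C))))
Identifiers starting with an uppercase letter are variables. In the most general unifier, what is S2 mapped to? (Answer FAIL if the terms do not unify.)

Decompose tup3/3: tup3(nat, unit, nat) = tup3(nat, unit, nat),  tup3(C, unit, float) = tup3(ref(nat), unit, float),  list(float) = list(float).
Delete trivial equation tup3(nat, unit, nat) = tup3(nat, unit, nat).
Decompose tup3/3: C = ref(nat),  unit = unit,  float = float.
Bind C := ref(nat); substituting into the one remaining equation that mentions C gives: list(ref(list(S2))) = list(ref(list(ref(ref(nat))))).
Delete trivial equation unit = unit.
Delete trivial equation float = float.
Delete trivial equation list(float) = list(float).
Decompose list/1: ref(list(S2)) = ref(list(ref(ref(nat)))).
Decompose ref/1: list(S2) = list(ref(ref(nat))).
Decompose list/1: S2 = ref(ref(nat)).
Bind S2 := ref(ref(nat)).
MGU = { C -> ref(nat), S2 -> ref(ref(nat)) }, so S2 -> ref(ref(nat)).

ref(ref(nat))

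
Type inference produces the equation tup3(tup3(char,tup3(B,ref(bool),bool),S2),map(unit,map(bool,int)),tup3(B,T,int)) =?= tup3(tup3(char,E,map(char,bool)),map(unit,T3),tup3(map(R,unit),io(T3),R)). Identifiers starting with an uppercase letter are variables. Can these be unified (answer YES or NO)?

Decompose tup3/3: tup3(char,tup3(B,ref(bool),bool),S2) =?= tup3(char,E,map(char,bool)),  map(unit,map(bool,int)) =?= map(unit,T3),  tup3(B,T,int) =?= tup3(map(R,unit),io(T3),R).
Decompose tup3/3: char =?= char,  tup3(B,ref(bool),bool) =?= E,  S2 =?= map(char,bool).
Delete trivial equation char =?= char.
Bind E := tup3(B,ref(bool),bool); no other remaining equation mentions E.
Bind S2 := map(char,bool); no other remaining equation mentions S2.
Decompose map/2: unit =?= unit,  map(bool,int) =?= T3.
Delete trivial equation unit =?= unit.
Bind T3 := map(bool,int); substituting into the remaining equation gives: tup3(B,T,int) =?= tup3(map(R,unit),io(map(bool,int)),R).
Decompose tup3/3: B =?= map(R,unit),  T =?= io(map(bool,int)),  int =?= R.
Bind B := map(R,unit); no other remaining equation mentions B. Substituting into the earlier binding gives E := tup3(map(R,unit),ref(bool),bool).
Bind T := io(map(bool,int)); no other remaining equation mentions T.
Bind R := int. Substituting into the earlier bindings gives E := tup3(map(int,unit),ref(bool),bool), B := map(int,unit).
No equations remain and no clash or occurs-check failure arose, so a unifier exists.

YES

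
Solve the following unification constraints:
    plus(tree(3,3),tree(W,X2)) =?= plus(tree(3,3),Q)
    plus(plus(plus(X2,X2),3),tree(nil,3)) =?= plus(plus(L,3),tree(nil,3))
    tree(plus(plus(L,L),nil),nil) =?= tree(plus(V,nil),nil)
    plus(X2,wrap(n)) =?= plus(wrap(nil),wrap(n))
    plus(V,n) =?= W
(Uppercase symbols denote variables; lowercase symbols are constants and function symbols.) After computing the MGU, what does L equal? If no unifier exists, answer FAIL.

Decompose plus/2: tree(3,3) =?= tree(3,3),  tree(W,X2) =?= Q.
Delete trivial equation tree(3,3) =?= tree(3,3).
Bind Q := tree(W,X2); no other remaining equation mentions Q.
Decompose plus/2: plus(plus(X2,X2),3) =?= plus(L,3),  tree(nil,3) =?= tree(nil,3).
Decompose plus/2: plus(X2,X2) =?= L,  3 =?= 3.
Bind L := plus(X2,X2); substituting into the one remaining equation that mentions L gives: tree(plus(plus(plus(X2,X2),plus(X2,X2)),nil),nil) =?= tree(plus(V,nil),nil).
Delete trivial equation 3 =?= 3.
Delete trivial equation tree(nil,3) =?= tree(nil,3).
Decompose tree/2: plus(plus(plus(X2,X2),plus(X2,X2)),nil) =?= plus(V,nil),  nil =?= nil.
Decompose plus/2: plus(plus(X2,X2),plus(X2,X2)) =?= V,  nil =?= nil.
Bind V := plus(plus(X2,X2),plus(X2,X2)); substituting into the one remaining equation that mentions V gives: plus(plus(plus(X2,X2),plus(X2,X2)),n) =?= W.
Delete trivial equation nil =?= nil.
Delete trivial equation nil =?= nil.
Decompose plus/2: X2 =?= wrap(nil),  wrap(n) =?= wrap(n).
Bind X2 := wrap(nil); substituting into the one remaining equation that mentions X2 gives: plus(plus(plus(wrap(nil),wrap(nil)),plus(wrap(nil),wrap(nil))),n) =?= W. Substituting into the earlier bindings gives Q := tree(W,wrap(nil)), L := plus(wrap(nil),wrap(nil)), V := plus(plus(wrap(nil),wrap(nil)),plus(wrap(nil),wrap(nil))).
Delete trivial equation wrap(n) =?= wrap(n).
Bind W := plus(plus(plus(wrap(nil),wrap(nil)),plus(wrap(nil),wrap(nil))),n). Substituting into the earlier binding gives Q := tree(plus(plus(plus(wrap(nil),wrap(nil)),plus(wrap(nil),wrap(nil))),n),wrap(nil)).
MGU = { Q -> tree(plus(plus(plus(wrap(nil),wrap(nil)),plus(wrap(nil),wrap(nil))),n),wrap(nil)), L -> plus(wrap(nil),wrap(nil)), V -> plus(plus(wrap(nil),wrap(nil)),plus(wrap(nil),wrap(nil))), X2 -> wrap(nil), W -> plus(plus(plus(wrap(nil),wrap(nil)),plus(wrap(nil),wrap(nil))),n) }, so L -> plus(wrap(nil),wrap(nil)).

plus(wrap(nil),wrap(nil))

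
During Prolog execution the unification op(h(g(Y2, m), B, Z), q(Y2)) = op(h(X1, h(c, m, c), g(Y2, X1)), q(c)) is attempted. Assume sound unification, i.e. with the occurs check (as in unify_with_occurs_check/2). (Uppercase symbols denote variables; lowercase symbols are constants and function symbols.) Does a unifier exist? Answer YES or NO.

Decompose op/2: h(g(Y2, m), B, Z) = h(X1, h(c, m, c), g(Y2, X1)),  q(Y2) = q(c).
Decompose h/3: g(Y2, m) = X1,  B = h(c, m, c),  Z = g(Y2, X1).
Bind X1 := g(Y2, m); substituting into the one remaining equation that mentions X1 gives: Z = g(Y2, g(Y2, m)).
Bind B := h(c, m, c); no other remaining equation mentions B.
Bind Z := g(Y2, g(Y2, m)); no other remaining equation mentions Z.
Decompose q/1: Y2 = c.
Bind Y2 := c. Substituting into the earlier bindings gives X1 := g(c, m), Z := g(c, g(c, m)).
No equations remain and no clash or occurs-check failure arose, so a unifier exists.

YES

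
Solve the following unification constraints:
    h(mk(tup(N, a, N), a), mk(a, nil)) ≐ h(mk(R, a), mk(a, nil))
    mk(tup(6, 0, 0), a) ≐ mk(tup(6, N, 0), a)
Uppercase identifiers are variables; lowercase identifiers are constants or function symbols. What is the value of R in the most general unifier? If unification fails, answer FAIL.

tup(0, a, 0)

Decompose h/2: mk(tup(N, a, N), a) ≐ mk(R, a),  mk(a, nil) ≐ mk(a, nil).
Decompose mk/2: tup(N, a, N) ≐ R,  a ≐ a.
Bind R := tup(N, a, N); no other remaining equation mentions R.
Delete trivial equation a ≐ a.
Delete trivial equation mk(a, nil) ≐ mk(a, nil).
Decompose mk/2: tup(6, 0, 0) ≐ tup(6, N, 0),  a ≐ a.
Decompose tup/3: 6 ≐ 6,  0 ≐ N,  0 ≐ 0.
Delete trivial equation 6 ≐ 6.
Bind N := 0; no other remaining equation mentions N. Substituting into the earlier binding gives R := tup(0, a, 0).
Delete trivial equation 0 ≐ 0.
Delete trivial equation a ≐ a.
MGU = { R := tup(0, a, 0), N := 0 }, so R := tup(0, a, 0).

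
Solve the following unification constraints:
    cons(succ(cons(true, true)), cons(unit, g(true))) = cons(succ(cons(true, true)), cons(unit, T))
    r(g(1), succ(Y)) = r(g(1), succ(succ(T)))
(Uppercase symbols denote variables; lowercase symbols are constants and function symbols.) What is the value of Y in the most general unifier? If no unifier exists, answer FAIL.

Decompose cons/2: succ(cons(true, true)) = succ(cons(true, true)),  cons(unit, g(true)) = cons(unit, T).
Delete trivial equation succ(cons(true, true)) = succ(cons(true, true)).
Decompose cons/2: unit = unit,  g(true) = T.
Delete trivial equation unit = unit.
Bind T := g(true); substituting into the remaining equation gives: r(g(1), succ(Y)) = r(g(1), succ(succ(g(true)))).
Decompose r/2: g(1) = g(1),  succ(Y) = succ(succ(g(true))).
Delete trivial equation g(1) = g(1).
Decompose succ/1: Y = succ(g(true)).
Bind Y := succ(g(true)).
MGU = { T -> g(true), Y -> succ(g(true)) }, so Y -> succ(g(true)).

succ(g(true))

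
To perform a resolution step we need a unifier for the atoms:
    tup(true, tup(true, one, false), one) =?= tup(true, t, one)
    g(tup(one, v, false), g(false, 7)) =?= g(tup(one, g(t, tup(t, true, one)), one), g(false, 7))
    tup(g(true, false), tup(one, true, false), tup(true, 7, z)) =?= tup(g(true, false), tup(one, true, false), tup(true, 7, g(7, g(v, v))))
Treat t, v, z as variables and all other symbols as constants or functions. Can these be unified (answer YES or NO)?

NO

Decompose tup/3: true =?= true,  tup(true, one, false) =?= t,  one =?= one.
Delete trivial equation true =?= true.
Bind t := tup(true, one, false); substituting into the one remaining equation that mentions t gives: g(tup(one, v, false), g(false, 7)) =?= g(tup(one, g(tup(true, one, false), tup(tup(true, one, false), true, one)), one), g(false, 7)).
Delete trivial equation one =?= one.
Decompose g/2: tup(one, v, false) =?= tup(one, g(tup(true, one, false), tup(tup(true, one, false), true, one)), one),  g(false, 7) =?= g(false, 7).
Decompose tup/3: one =?= one,  v =?= g(tup(true, one, false), tup(tup(true, one, false), true, one)),  false =?= one.
Delete trivial equation one =?= one.
Bind v := g(tup(true, one, false), tup(tup(true, one, false), true, one)); substituting into the one remaining equation that mentions v gives: tup(g(true, false), tup(one, true, false), tup(true, 7, z)) =?= tup(g(true, false), tup(one, true, false), tup(true, 7, g(7, g(g(tup(true, one, false), tup(tup(true, one, false), true, one)), g(tup(true, one, false), tup(tup(true, one, false), true, one)))))).
Clash: constants false and one differ; no unifier exists.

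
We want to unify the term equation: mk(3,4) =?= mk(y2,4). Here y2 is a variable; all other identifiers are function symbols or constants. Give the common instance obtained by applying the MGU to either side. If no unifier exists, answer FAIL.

Decompose mk/2: 3 =?= y2,  4 =?= 4.
Bind y2 := 3; no other remaining equation mentions y2.
Delete trivial equation 4 =?= 4.
Applying the MGU to either side gives mk(3,4).

mk(3,4)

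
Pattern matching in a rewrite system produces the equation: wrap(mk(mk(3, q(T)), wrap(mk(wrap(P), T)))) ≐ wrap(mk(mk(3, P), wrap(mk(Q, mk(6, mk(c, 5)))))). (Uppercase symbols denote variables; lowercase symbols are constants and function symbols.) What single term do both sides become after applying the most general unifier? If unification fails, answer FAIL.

Decompose wrap/1: mk(mk(3, q(T)), wrap(mk(wrap(P), T))) ≐ mk(mk(3, P), wrap(mk(Q, mk(6, mk(c, 5))))).
Decompose mk/2: mk(3, q(T)) ≐ mk(3, P),  wrap(mk(wrap(P), T)) ≐ wrap(mk(Q, mk(6, mk(c, 5)))).
Decompose mk/2: 3 ≐ 3,  q(T) ≐ P.
Delete trivial equation 3 ≐ 3.
Bind P := q(T); substituting into the remaining equation gives: wrap(mk(wrap(q(T)), T)) ≐ wrap(mk(Q, mk(6, mk(c, 5)))).
Decompose wrap/1: mk(wrap(q(T)), T) ≐ mk(Q, mk(6, mk(c, 5))).
Decompose mk/2: wrap(q(T)) ≐ Q,  T ≐ mk(6, mk(c, 5)).
Bind Q := wrap(q(T)); no other remaining equation mentions Q.
Bind T := mk(6, mk(c, 5)). Substituting into the earlier bindings gives P := q(mk(6, mk(c, 5))), Q := wrap(q(mk(6, mk(c, 5)))).
Applying the MGU to either side gives wrap(mk(mk(3, q(mk(6, mk(c, 5)))), wrap(mk(wrap(q(mk(6, mk(c, 5)))), mk(6, mk(c, 5)))))).

wrap(mk(mk(3, q(mk(6, mk(c, 5)))), wrap(mk(wrap(q(mk(6, mk(c, 5)))), mk(6, mk(c, 5))))))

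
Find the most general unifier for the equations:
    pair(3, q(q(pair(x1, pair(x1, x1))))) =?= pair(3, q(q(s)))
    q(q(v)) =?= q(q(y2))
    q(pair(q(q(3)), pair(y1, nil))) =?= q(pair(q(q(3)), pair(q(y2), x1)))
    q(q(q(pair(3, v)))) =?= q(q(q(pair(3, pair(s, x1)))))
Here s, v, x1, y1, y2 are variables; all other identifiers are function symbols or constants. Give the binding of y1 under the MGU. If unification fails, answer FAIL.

q(pair(pair(nil, pair(nil, nil)), nil))

Decompose pair/2: 3 =?= 3,  q(q(pair(x1, pair(x1, x1)))) =?= q(q(s)).
Delete trivial equation 3 =?= 3.
Decompose q/1: q(pair(x1, pair(x1, x1))) =?= q(s).
Decompose q/1: pair(x1, pair(x1, x1)) =?= s.
Bind s := pair(x1, pair(x1, x1)); substituting into the one remaining equation that mentions s gives: q(q(q(pair(3, v)))) =?= q(q(q(pair(3, pair(pair(x1, pair(x1, x1)), x1))))).
Decompose q/1: q(v) =?= q(y2).
Decompose q/1: v =?= y2.
Bind v := y2; substituting into the one remaining equation that mentions v gives: q(q(q(pair(3, y2)))) =?= q(q(q(pair(3, pair(pair(x1, pair(x1, x1)), x1))))).
Decompose q/1: pair(q(q(3)), pair(y1, nil)) =?= pair(q(q(3)), pair(q(y2), x1)).
Decompose pair/2: q(q(3)) =?= q(q(3)),  pair(y1, nil) =?= pair(q(y2), x1).
Delete trivial equation q(q(3)) =?= q(q(3)).
Decompose pair/2: y1 =?= q(y2),  nil =?= x1.
Bind y1 := q(y2); no other remaining equation mentions y1.
Bind x1 := nil; substituting into the remaining equation gives: q(q(q(pair(3, y2)))) =?= q(q(q(pair(3, pair(pair(nil, pair(nil, nil)), nil))))). Substituting into the earlier binding gives s := pair(nil, pair(nil, nil)).
Decompose q/1: q(q(pair(3, y2))) =?= q(q(pair(3, pair(pair(nil, pair(nil, nil)), nil)))).
Decompose q/1: q(pair(3, y2)) =?= q(pair(3, pair(pair(nil, pair(nil, nil)), nil))).
Decompose q/1: pair(3, y2) =?= pair(3, pair(pair(nil, pair(nil, nil)), nil)).
Decompose pair/2: 3 =?= 3,  y2 =?= pair(pair(nil, pair(nil, nil)), nil).
Delete trivial equation 3 =?= 3.
Bind y2 := pair(pair(nil, pair(nil, nil)), nil). Substituting into the earlier bindings gives v := pair(pair(nil, pair(nil, nil)), nil), y1 := q(pair(pair(nil, pair(nil, nil)), nil)).
MGU = { s -> pair(nil, pair(nil, nil)), v -> pair(pair(nil, pair(nil, nil)), nil), y1 -> q(pair(pair(nil, pair(nil, nil)), nil)), x1 -> nil, y2 -> pair(pair(nil, pair(nil, nil)), nil) }, so y1 -> q(pair(pair(nil, pair(nil, nil)), nil)).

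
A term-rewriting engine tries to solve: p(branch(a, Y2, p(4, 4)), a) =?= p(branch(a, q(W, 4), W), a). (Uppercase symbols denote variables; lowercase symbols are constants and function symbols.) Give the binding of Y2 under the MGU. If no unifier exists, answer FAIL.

Decompose p/2: branch(a, Y2, p(4, 4)) =?= branch(a, q(W, 4), W),  a =?= a.
Decompose branch/3: a =?= a,  Y2 =?= q(W, 4),  p(4, 4) =?= W.
Delete trivial equation a =?= a.
Bind Y2 := q(W, 4); no other remaining equation mentions Y2.
Bind W := p(4, 4); no other remaining equation mentions W. Substituting into the earlier binding gives Y2 := q(p(4, 4), 4).
Delete trivial equation a =?= a.
MGU = { Y2 := q(p(4, 4), 4), W := p(4, 4) }, so Y2 := q(p(4, 4), 4).

q(p(4, 4), 4)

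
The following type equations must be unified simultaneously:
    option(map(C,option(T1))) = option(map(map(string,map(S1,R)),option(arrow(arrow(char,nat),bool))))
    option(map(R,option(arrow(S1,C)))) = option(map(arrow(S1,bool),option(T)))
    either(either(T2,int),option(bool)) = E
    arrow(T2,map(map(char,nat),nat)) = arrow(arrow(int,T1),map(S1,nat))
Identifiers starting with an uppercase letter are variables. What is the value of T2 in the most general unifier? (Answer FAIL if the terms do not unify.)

arrow(int,arrow(arrow(char,nat),bool))

Decompose option/1: map(C,option(T1)) = map(map(string,map(S1,R)),option(arrow(arrow(char,nat),bool))).
Decompose map/2: C = map(string,map(S1,R)),  option(T1) = option(arrow(arrow(char,nat),bool)).
Bind C := map(string,map(S1,R)); substituting into the one remaining equation that mentions C gives: option(map(R,option(arrow(S1,map(string,map(S1,R)))))) = option(map(arrow(S1,bool),option(T))).
Decompose option/1: T1 = arrow(arrow(char,nat),bool).
Bind T1 := arrow(arrow(char,nat),bool); substituting into the one remaining equation that mentions T1 gives: arrow(T2,map(map(char,nat),nat)) = arrow(arrow(int,arrow(arrow(char,nat),bool)),map(S1,nat)).
Decompose option/1: map(R,option(arrow(S1,map(string,map(S1,R))))) = map(arrow(S1,bool),option(T)).
Decompose map/2: R = arrow(S1,bool),  option(arrow(S1,map(string,map(S1,R)))) = option(T).
Bind R := arrow(S1,bool); substituting into the one remaining equation that mentions R gives: option(arrow(S1,map(string,map(S1,arrow(S1,bool))))) = option(T). Substituting into the earlier binding gives C := map(string,map(S1,arrow(S1,bool))).
Decompose option/1: arrow(S1,map(string,map(S1,arrow(S1,bool)))) = T.
Bind T := arrow(S1,map(string,map(S1,arrow(S1,bool)))); no other remaining equation mentions T.
Bind E := either(either(T2,int),option(bool)); no other remaining equation mentions E.
Decompose arrow/2: T2 = arrow(int,arrow(arrow(char,nat),bool)),  map(map(char,nat),nat) = map(S1,nat).
Bind T2 := arrow(int,arrow(arrow(char,nat),bool)); no other remaining equation mentions T2. Substituting into the earlier binding gives E := either(either(arrow(int,arrow(arrow(char,nat),bool)),int),option(bool)).
Decompose map/2: map(char,nat) = S1,  nat = nat.
Bind S1 := map(char,nat); no other remaining equation mentions S1. Substituting into the earlier bindings gives C := map(string,map(map(char,nat),arrow(map(char,nat),bool))), R := arrow(map(char,nat),bool), T := arrow(map(char,nat),map(string,map(map(char,nat),arrow(map(char,nat),bool)))).
Delete trivial equation nat = nat.
MGU = { C ↦ map(string,map(map(char,nat),arrow(map(char,nat),bool))), T1 ↦ arrow(arrow(char,nat),bool), R ↦ arrow(map(char,nat),bool), T ↦ arrow(map(char,nat),map(string,map(map(char,nat),arrow(map(char,nat),bool)))), E ↦ either(either(arrow(int,arrow(arrow(char,nat),bool)),int),option(bool)), T2 ↦ arrow(int,arrow(arrow(char,nat),bool)), S1 ↦ map(char,nat) }, so T2 ↦ arrow(int,arrow(arrow(char,nat),bool)).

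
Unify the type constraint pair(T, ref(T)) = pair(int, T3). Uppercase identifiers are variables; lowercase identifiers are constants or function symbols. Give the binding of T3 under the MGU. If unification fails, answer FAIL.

ref(int)

Decompose pair/2: T = int,  ref(T) = T3.
Bind T := int; substituting into the remaining equation gives: ref(int) = T3.
Bind T3 := ref(int).
MGU = { T -> int, T3 -> ref(int) }, so T3 -> ref(int).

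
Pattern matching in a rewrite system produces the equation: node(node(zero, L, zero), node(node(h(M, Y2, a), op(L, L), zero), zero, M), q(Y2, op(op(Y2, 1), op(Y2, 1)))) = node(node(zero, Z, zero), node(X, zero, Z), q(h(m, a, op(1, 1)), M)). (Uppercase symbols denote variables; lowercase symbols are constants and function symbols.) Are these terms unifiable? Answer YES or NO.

Decompose node/3: node(zero, L, zero) = node(zero, Z, zero),  node(node(h(M, Y2, a), op(L, L), zero), zero, M) = node(X, zero, Z),  q(Y2, op(op(Y2, 1), op(Y2, 1))) = q(h(m, a, op(1, 1)), M).
Decompose node/3: zero = zero,  L = Z,  zero = zero.
Delete trivial equation zero = zero.
Bind L := Z; substituting into the one remaining equation that mentions L gives: node(node(h(M, Y2, a), op(Z, Z), zero), zero, M) = node(X, zero, Z).
Delete trivial equation zero = zero.
Decompose node/3: node(h(M, Y2, a), op(Z, Z), zero) = X,  zero = zero,  M = Z.
Bind X := node(h(M, Y2, a), op(Z, Z), zero); no other remaining equation mentions X.
Delete trivial equation zero = zero.
Bind M := Z; substituting into the remaining equation gives: q(Y2, op(op(Y2, 1), op(Y2, 1))) = q(h(m, a, op(1, 1)), Z). Substituting into the earlier binding gives X := node(h(Z, Y2, a), op(Z, Z), zero).
Decompose q/2: Y2 = h(m, a, op(1, 1)),  op(op(Y2, 1), op(Y2, 1)) = Z.
Bind Y2 := h(m, a, op(1, 1)); substituting into the remaining equation gives: op(op(h(m, a, op(1, 1)), 1), op(h(m, a, op(1, 1)), 1)) = Z. Substituting into the earlier binding gives X := node(h(Z, h(m, a, op(1, 1)), a), op(Z, Z), zero).
Bind Z := op(op(h(m, a, op(1, 1)), 1), op(h(m, a, op(1, 1)), 1)). Substituting into the earlier bindings gives L := op(op(h(m, a, op(1, 1)), 1), op(h(m, a, op(1, 1)), 1)), X := node(h(op(op(h(m, a, op(1, 1)), 1), op(h(m, a, op(1, 1)), 1)), h(m, a, op(1, 1)), a), op(op(op(h(m, a, op(1, 1)), 1), op(h(m, a, op(1, 1)), 1)), op(op(h(m, a, op(1, 1)), 1), op(h(m, a, op(1, 1)), 1))), zero), M := op(op(h(m, a, op(1, 1)), 1), op(h(m, a, op(1, 1)), 1)).
No equations remain and no clash or occurs-check failure arose, so a unifier exists.

YES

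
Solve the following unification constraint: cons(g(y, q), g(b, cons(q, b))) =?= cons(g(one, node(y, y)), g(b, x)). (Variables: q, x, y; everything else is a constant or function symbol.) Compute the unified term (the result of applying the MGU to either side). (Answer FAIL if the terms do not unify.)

Decompose cons/2: g(y, q) =?= g(one, node(y, y)),  g(b, cons(q, b)) =?= g(b, x).
Decompose g/2: y =?= one,  q =?= node(y, y).
Bind y := one; substituting into the one remaining equation that mentions y gives: q =?= node(one, one).
Bind q := node(one, one); substituting into the remaining equation gives: g(b, cons(node(one, one), b)) =?= g(b, x).
Decompose g/2: b =?= b,  cons(node(one, one), b) =?= x.
Delete trivial equation b =?= b.
Bind x := cons(node(one, one), b).
Applying the MGU to either side gives cons(g(one, node(one, one)), g(b, cons(node(one, one), b))).

cons(g(one, node(one, one)), g(b, cons(node(one, one), b)))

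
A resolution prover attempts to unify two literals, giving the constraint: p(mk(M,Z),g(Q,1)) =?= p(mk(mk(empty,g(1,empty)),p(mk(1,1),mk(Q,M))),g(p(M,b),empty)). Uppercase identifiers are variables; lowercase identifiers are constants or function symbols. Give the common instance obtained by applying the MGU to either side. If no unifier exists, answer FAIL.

Decompose p/2: mk(M,Z) =?= mk(mk(empty,g(1,empty)),p(mk(1,1),mk(Q,M))),  g(Q,1) =?= g(p(M,b),empty).
Decompose mk/2: M =?= mk(empty,g(1,empty)),  Z =?= p(mk(1,1),mk(Q,M)).
Bind M := mk(empty,g(1,empty)); substituting into the remaining equations gives: Z =?= p(mk(1,1),mk(Q,mk(empty,g(1,empty)))),  g(Q,1) =?= g(p(mk(empty,g(1,empty)),b),empty).
Bind Z := p(mk(1,1),mk(Q,mk(empty,g(1,empty)))); no other remaining equation mentions Z.
Decompose g/2: Q =?= p(mk(empty,g(1,empty)),b),  1 =?= empty.
Bind Q := p(mk(empty,g(1,empty)),b); no other remaining equation mentions Q. Substituting into the earlier binding gives Z := p(mk(1,1),mk(p(mk(empty,g(1,empty)),b),mk(empty,g(1,empty)))).
Clash: constants 1 and empty differ; no unifier exists.

FAIL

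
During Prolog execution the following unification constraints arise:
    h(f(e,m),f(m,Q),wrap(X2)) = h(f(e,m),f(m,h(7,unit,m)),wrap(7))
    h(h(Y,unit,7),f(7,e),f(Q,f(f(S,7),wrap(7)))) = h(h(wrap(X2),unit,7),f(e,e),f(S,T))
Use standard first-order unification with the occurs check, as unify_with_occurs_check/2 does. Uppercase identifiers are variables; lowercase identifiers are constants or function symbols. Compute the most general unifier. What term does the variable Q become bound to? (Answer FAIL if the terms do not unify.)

FAIL

Decompose h/3: f(e,m) = f(e,m),  f(m,Q) = f(m,h(7,unit,m)),  wrap(X2) = wrap(7).
Delete trivial equation f(e,m) = f(e,m).
Decompose f/2: m = m,  Q = h(7,unit,m).
Delete trivial equation m = m.
Bind Q := h(7,unit,m); substituting into the one remaining equation that mentions Q gives: h(h(Y,unit,7),f(7,e),f(h(7,unit,m),f(f(S,7),wrap(7)))) = h(h(wrap(X2),unit,7),f(e,e),f(S,T)).
Decompose wrap/1: X2 = 7.
Bind X2 := 7; substituting into the remaining equation gives: h(h(Y,unit,7),f(7,e),f(h(7,unit,m),f(f(S,7),wrap(7)))) = h(h(wrap(7),unit,7),f(e,e),f(S,T)).
Decompose h/3: h(Y,unit,7) = h(wrap(7),unit,7),  f(7,e) = f(e,e),  f(h(7,unit,m),f(f(S,7),wrap(7))) = f(S,T).
Decompose h/3: Y = wrap(7),  unit = unit,  7 = 7.
Bind Y := wrap(7); no other remaining equation mentions Y.
Delete trivial equation unit = unit.
Delete trivial equation 7 = 7.
Decompose f/2: 7 = e,  e = e.
Clash: constants 7 and e differ; no unifier exists.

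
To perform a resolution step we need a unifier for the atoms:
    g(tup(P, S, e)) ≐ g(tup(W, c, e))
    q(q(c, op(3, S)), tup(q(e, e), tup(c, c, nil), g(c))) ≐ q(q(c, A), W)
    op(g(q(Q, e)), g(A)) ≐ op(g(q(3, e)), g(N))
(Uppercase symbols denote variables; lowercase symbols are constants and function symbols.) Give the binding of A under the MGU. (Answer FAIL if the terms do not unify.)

Decompose g/1: tup(P, S, e) ≐ tup(W, c, e).
Decompose tup/3: P ≐ W,  S ≐ c,  e ≐ e.
Bind P := W; no other remaining equation mentions P.
Bind S := c; substituting into the one remaining equation that mentions S gives: q(q(c, op(3, c)), tup(q(e, e), tup(c, c, nil), g(c))) ≐ q(q(c, A), W).
Delete trivial equation e ≐ e.
Decompose q/2: q(c, op(3, c)) ≐ q(c, A),  tup(q(e, e), tup(c, c, nil), g(c)) ≐ W.
Decompose q/2: c ≐ c,  op(3, c) ≐ A.
Delete trivial equation c ≐ c.
Bind A := op(3, c); substituting into the one remaining equation that mentions A gives: op(g(q(Q, e)), g(op(3, c))) ≐ op(g(q(3, e)), g(N)).
Bind W := tup(q(e, e), tup(c, c, nil), g(c)); no other remaining equation mentions W. Substituting into the earlier binding gives P := tup(q(e, e), tup(c, c, nil), g(c)).
Decompose op/2: g(q(Q, e)) ≐ g(q(3, e)),  g(op(3, c)) ≐ g(N).
Decompose g/1: q(Q, e) ≐ q(3, e).
Decompose q/2: Q ≐ 3,  e ≐ e.
Bind Q := 3; no other remaining equation mentions Q.
Delete trivial equation e ≐ e.
Decompose g/1: op(3, c) ≐ N.
Bind N := op(3, c).
MGU = { P ↦ tup(q(e, e), tup(c, c, nil), g(c)), S ↦ c, A ↦ op(3, c), W ↦ tup(q(e, e), tup(c, c, nil), g(c)), Q ↦ 3, N ↦ op(3, c) }, so A ↦ op(3, c).

op(3, c)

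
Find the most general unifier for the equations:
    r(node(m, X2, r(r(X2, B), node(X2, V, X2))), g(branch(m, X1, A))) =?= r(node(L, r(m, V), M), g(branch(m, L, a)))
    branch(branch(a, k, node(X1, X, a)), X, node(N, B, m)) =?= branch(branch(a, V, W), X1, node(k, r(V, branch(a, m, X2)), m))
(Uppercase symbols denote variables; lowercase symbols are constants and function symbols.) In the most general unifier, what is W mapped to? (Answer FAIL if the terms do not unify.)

Decompose r/2: node(m, X2, r(r(X2, B), node(X2, V, X2))) =?= node(L, r(m, V), M),  g(branch(m, X1, A)) =?= g(branch(m, L, a)).
Decompose node/3: m =?= L,  X2 =?= r(m, V),  r(r(X2, B), node(X2, V, X2)) =?= M.
Bind L := m; substituting into the one remaining equation that mentions L gives: g(branch(m, X1, A)) =?= g(branch(m, m, a)).
Bind X2 := r(m, V); substituting into the 2 remaining equations that mention X2 gives: r(r(r(m, V), B), node(r(m, V), V, r(m, V))) =?= M,  branch(branch(a, k, node(X1, X, a)), X, node(N, B, m)) =?= branch(branch(a, V, W), X1, node(k, r(V, branch(a, m, r(m, V))), m)).
Bind M := r(r(r(m, V), B), node(r(m, V), V, r(m, V))); no other remaining equation mentions M.
Decompose g/1: branch(m, X1, A) =?= branch(m, m, a).
Decompose branch/3: m =?= m,  X1 =?= m,  A =?= a.
Delete trivial equation m =?= m.
Bind X1 := m; substituting into the one remaining equation that mentions X1 gives: branch(branch(a, k, node(m, X, a)), X, node(N, B, m)) =?= branch(branch(a, V, W), m, node(k, r(V, branch(a, m, r(m, V))), m)).
Bind A := a; no other remaining equation mentions A.
Decompose branch/3: branch(a, k, node(m, X, a)) =?= branch(a, V, W),  X =?= m,  node(N, B, m) =?= node(k, r(V, branch(a, m, r(m, V))), m).
Decompose branch/3: a =?= a,  k =?= V,  node(m, X, a) =?= W.
Delete trivial equation a =?= a.
Bind V := k; substituting into the one remaining equation that mentions V gives: node(N, B, m) =?= node(k, r(k, branch(a, m, r(m, k))), m). Substituting into the earlier bindings gives X2 := r(m, k), M := r(r(r(m, k), B), node(r(m, k), k, r(m, k))).
Bind W := node(m, X, a); no other remaining equation mentions W.
Bind X := m; no other remaining equation mentions X. Substituting into the earlier binding gives W := node(m, m, a).
Decompose node/3: N =?= k,  B =?= r(k, branch(a, m, r(m, k))),  m =?= m.
Bind N := k; no other remaining equation mentions N.
Bind B := r(k, branch(a, m, r(m, k))); no other remaining equation mentions B. Substituting into the earlier binding gives M := r(r(r(m, k), r(k, branch(a, m, r(m, k)))), node(r(m, k), k, r(m, k))).
Delete trivial equation m =?= m.
MGU = { L ↦ m, X2 ↦ r(m, k), M ↦ r(r(r(m, k), r(k, branch(a, m, r(m, k)))), node(r(m, k), k, r(m, k))), X1 ↦ m, A ↦ a, V ↦ k, W ↦ node(m, m, a), X ↦ m, N ↦ k, B ↦ r(k, branch(a, m, r(m, k))) }, so W ↦ node(m, m, a).

node(m, m, a)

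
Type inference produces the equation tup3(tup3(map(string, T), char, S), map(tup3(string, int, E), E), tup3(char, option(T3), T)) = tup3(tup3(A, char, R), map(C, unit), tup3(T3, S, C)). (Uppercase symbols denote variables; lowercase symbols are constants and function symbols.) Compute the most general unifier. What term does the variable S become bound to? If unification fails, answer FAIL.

Decompose tup3/3: tup3(map(string, T), char, S) = tup3(A, char, R),  map(tup3(string, int, E), E) = map(C, unit),  tup3(char, option(T3), T) = tup3(T3, S, C).
Decompose tup3/3: map(string, T) = A,  char = char,  S = R.
Bind A := map(string, T); no other remaining equation mentions A.
Delete trivial equation char = char.
Bind S := R; substituting into the one remaining equation that mentions S gives: tup3(char, option(T3), T) = tup3(T3, R, C).
Decompose map/2: tup3(string, int, E) = C,  E = unit.
Bind C := tup3(string, int, E); substituting into the one remaining equation that mentions C gives: tup3(char, option(T3), T) = tup3(T3, R, tup3(string, int, E)).
Bind E := unit; substituting into the remaining equation gives: tup3(char, option(T3), T) = tup3(T3, R, tup3(string, int, unit)). Substituting into the earlier binding gives C := tup3(string, int, unit).
Decompose tup3/3: char = T3,  option(T3) = R,  T = tup3(string, int, unit).
Bind T3 := char; substituting into the one remaining equation that mentions T3 gives: option(char) = R.
Bind R := option(char); no other remaining equation mentions R. Substituting into the earlier binding gives S := option(char).
Bind T := tup3(string, int, unit). Substituting into the earlier binding gives A := map(string, tup3(string, int, unit)).
MGU = { A := map(string, tup3(string, int, unit)), S := option(char), C := tup3(string, int, unit), E := unit, T3 := char, R := option(char), T := tup3(string, int, unit) }, so S := option(char).

option(char)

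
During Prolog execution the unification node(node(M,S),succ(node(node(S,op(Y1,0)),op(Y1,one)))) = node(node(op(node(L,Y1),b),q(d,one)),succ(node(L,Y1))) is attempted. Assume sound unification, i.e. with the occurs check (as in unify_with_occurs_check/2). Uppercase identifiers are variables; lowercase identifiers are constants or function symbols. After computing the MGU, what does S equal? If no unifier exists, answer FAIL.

FAIL

Decompose node/2: node(M,S) = node(op(node(L,Y1),b),q(d,one)),  succ(node(node(S,op(Y1,0)),op(Y1,one))) = succ(node(L,Y1)).
Decompose node/2: M = op(node(L,Y1),b),  S = q(d,one).
Bind M := op(node(L,Y1),b); no other remaining equation mentions M.
Bind S := q(d,one); substituting into the remaining equation gives: succ(node(node(q(d,one),op(Y1,0)),op(Y1,one))) = succ(node(L,Y1)).
Decompose succ/1: node(node(q(d,one),op(Y1,0)),op(Y1,one)) = node(L,Y1).
Decompose node/2: node(q(d,one),op(Y1,0)) = L,  op(Y1,one) = Y1.
Bind L := node(q(d,one),op(Y1,0)); no other remaining equation mentions L. Substituting into the earlier binding gives M := op(node(node(q(d,one),op(Y1,0)),Y1),b).
Occurs check fails: Y1 occurs in op(Y1,one); the equation Y1 = op(Y1,one) has no finite solution.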